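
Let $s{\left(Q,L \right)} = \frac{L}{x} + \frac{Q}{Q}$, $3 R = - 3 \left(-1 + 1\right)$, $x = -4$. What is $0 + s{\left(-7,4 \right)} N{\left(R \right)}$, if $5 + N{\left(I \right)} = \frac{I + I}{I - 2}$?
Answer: $0$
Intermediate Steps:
$R = 0$ ($R = \frac{\left(-3\right) \left(-1 + 1\right)}{3} = \frac{\left(-3\right) 0}{3} = \frac{1}{3} \cdot 0 = 0$)
$N{\left(I \right)} = -5 + \frac{2 I}{-2 + I}$ ($N{\left(I \right)} = -5 + \frac{I + I}{I - 2} = -5 + \frac{2 I}{-2 + I}$)
$s{\left(Q,L \right)} = 1 - \frac{L}{4}$ ($s{\left(Q,L \right)} = \frac{L}{-4} + \frac{Q}{Q} = L \left(- \frac{1}{4}\right) + 1 = - \frac{L}{4} + 1 = 1 - \frac{L}{4}$)
$0 + s{\left(-7,4 \right)} N{\left(R \right)} = 0 + \left(1 - 1\right) \frac{10 - 0}{-2 + 0} = 0 + \left(1 - 1\right) \frac{10 + 0}{-2} = 0 + 0 \left(\left(- \frac{1}{2}\right) 10\right) = 0 + 0 \left(-5\right) = 0 + 0 = 0$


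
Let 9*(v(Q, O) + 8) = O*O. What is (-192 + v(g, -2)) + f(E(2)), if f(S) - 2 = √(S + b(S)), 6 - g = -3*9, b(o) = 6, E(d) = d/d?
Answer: -1778/9 + √7 ≈ -194.91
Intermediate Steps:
E(d) = 1
g = 33 (g = 6 - (-3)*9 = 6 - 1*(-27) = 6 + 27 = 33)
v(Q, O) = -8 + O²/9 (v(Q, O) = -8 + (O*O)/9 = -8 + O²/9)
f(S) = 2 + √(6 + S) (f(S) = 2 + √(S + 6) = 2 + √(6 + S))
(-192 + v(g, -2)) + f(E(2)) = (-192 + (-8 + (⅑)*(-2)²)) + (2 + √(6 + 1)) = (-192 + (-8 + (⅑)*4)) + (2 + √7) = (-192 + (-8 + 4/9)) + (2 + √7) = (-192 - 68/9) + (2 + √7) = -1796/9 + (2 + √7) = -1778/9 + √7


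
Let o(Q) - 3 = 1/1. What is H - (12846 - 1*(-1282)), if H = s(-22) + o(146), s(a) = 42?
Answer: -14082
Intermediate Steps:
o(Q) = 4 (o(Q) = 3 + 1/1 = 3 + 1 = 4)
H = 46 (H = 42 + 4 = 46)
H - (12846 - 1*(-1282)) = 46 - (12846 - 1*(-1282)) = 46 - (12846 + 1282) = 46 - 1*14128 = 46 - 14128 = -14082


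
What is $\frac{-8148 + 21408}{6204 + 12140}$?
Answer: $\frac{3315}{4586} \approx 0.72285$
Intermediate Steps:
$\frac{-8148 + 21408}{6204 + 12140} = \frac{13260}{18344} = 13260 \cdot \frac{1}{18344} = \frac{3315}{4586}$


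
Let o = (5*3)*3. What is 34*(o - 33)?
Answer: 408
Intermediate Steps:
o = 45 (o = 15*3 = 45)
34*(o - 33) = 34*(45 - 33) = 34*12 = 408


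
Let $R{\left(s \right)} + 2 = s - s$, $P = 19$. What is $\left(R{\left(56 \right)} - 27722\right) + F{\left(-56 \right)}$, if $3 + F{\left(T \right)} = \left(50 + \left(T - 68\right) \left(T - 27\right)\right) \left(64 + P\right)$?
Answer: $830659$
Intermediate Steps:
$R{\left(s \right)} = -2$ ($R{\left(s \right)} = -2 + \left(s - s\right) = -2 + 0 = -2$)
$F{\left(T \right)} = 4147 + 83 \left(-68 + T\right) \left(-27 + T\right)$ ($F{\left(T \right)} = -3 + \left(50 + \left(T - 68\right) \left(T - 27\right)\right) \left(64 + 19\right) = -3 + \left(50 + \left(-68 + T\right) \left(-27 + T\right)\right) 83 = -3 + \left(4150 + 83 \left(-68 + T\right) \left(-27 + T\right)\right) = 4147 + 83 \left(-68 + T\right) \left(-27 + T\right)$)
$\left(R{\left(56 \right)} - 27722\right) + F{\left(-56 \right)} = \left(-2 - 27722\right) + \left(156535 - -441560 + 83 \left(-56\right)^{2}\right) = -27724 + \left(156535 + 441560 + 83 \cdot 3136\right) = -27724 + \left(156535 + 441560 + 260288\right) = -27724 + 858383 = 830659$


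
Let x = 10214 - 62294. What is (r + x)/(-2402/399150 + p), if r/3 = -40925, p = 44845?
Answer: -34896686625/8949939674 ≈ -3.8991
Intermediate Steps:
r = -122775 (r = 3*(-40925) = -122775)
x = -52080
(r + x)/(-2402/399150 + p) = (-122775 - 52080)/(-2402/399150 + 44845) = -174855/(-2402*1/399150 + 44845) = -174855/(-1201/199575 + 44845) = -174855/8949939674/199575 = -174855*199575/8949939674 = -34896686625/8949939674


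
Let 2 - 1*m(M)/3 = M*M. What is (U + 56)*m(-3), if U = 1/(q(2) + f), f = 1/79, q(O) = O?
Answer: -62881/53 ≈ -1186.4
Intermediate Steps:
m(M) = 6 - 3*M² (m(M) = 6 - 3*M*M = 6 - 3*M²)
f = 1/79 ≈ 0.012658
U = 79/159 (U = 1/(2 + 1/79) = 1/(159/79) = 79/159 ≈ 0.49686)
(U + 56)*m(-3) = (79/159 + 56)*(6 - 3*(-3)²) = 8983*(6 - 3*9)/159 = 8983*(6 - 27)/159 = (8983/159)*(-21) = -62881/53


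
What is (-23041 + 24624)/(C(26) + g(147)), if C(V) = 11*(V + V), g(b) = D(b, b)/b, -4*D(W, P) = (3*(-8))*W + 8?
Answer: 232701/84964 ≈ 2.7388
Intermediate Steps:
D(W, P) = -2 + 6*W (D(W, P) = -((3*(-8))*W + 8)/4 = -(-24*W + 8)/4 = -(8 - 24*W)/4 = -2 + 6*W)
g(b) = (-2 + 6*b)/b
C(V) = 22*V (C(V) = 11*(2*V) = 22*V)
(-23041 + 24624)/(C(26) + g(147)) = (-23041 + 24624)/(22*26 + (6 - 2/147)) = 1583/(572 + (6 - 2*1/147)) = 1583/(572 + (6 - 2/147)) = 1583/(572 + 880/147) = 1583/(84964/147) = 1583*(147/84964) = 232701/84964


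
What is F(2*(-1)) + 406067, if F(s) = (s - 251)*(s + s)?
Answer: 407079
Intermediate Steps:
F(s) = 2*s*(-251 + s) (F(s) = (-251 + s)*(2*s) = 2*s*(-251 + s))
F(2*(-1)) + 406067 = 2*(2*(-1))*(-251 + 2*(-1)) + 406067 = 2*(-2)*(-251 - 2) + 406067 = 2*(-2)*(-253) + 406067 = 1012 + 406067 = 407079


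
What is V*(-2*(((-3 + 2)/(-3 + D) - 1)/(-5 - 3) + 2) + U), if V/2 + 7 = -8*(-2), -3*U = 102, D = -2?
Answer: -3438/5 ≈ -687.60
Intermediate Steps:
U = -34 (U = -⅓*102 = -34)
V = 18 (V = -14 + 2*(-8*(-2)) = -14 + 2*16 = -14 + 32 = 18)
V*(-2*(((-3 + 2)/(-3 + D) - 1)/(-5 - 3) + 2) + U) = 18*(-2*(((-3 + 2)/(-3 - 2) - 1)/(-5 - 3) + 2) - 34) = 18*(-2*((-1/(-5) - 1)/(-8) + 2) - 34) = 18*(-2*((-1*(-⅕) - 1)*(-⅛) + 2) - 34) = 18*(-2*((⅕ - 1)*(-⅛) + 2) - 34) = 18*(-2*(-⅘*(-⅛) + 2) - 34) = 18*(-2*(⅒ + 2) - 34) = 18*(-2*21/10 - 34) = 18*(-21/5 - 34) = 18*(-191/5) = -3438/5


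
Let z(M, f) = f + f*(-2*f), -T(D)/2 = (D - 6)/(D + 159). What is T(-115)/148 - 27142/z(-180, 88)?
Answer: 1025429/569800 ≈ 1.7996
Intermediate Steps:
T(D) = -2*(-6 + D)/(159 + D) (T(D) = -2*(D - 6)/(D + 159) = -2*(-6 + D)/(159 + D))
z(M, f) = f - 2*f²
T(-115)/148 - 27142/z(-180, 88) = (2*(6 - 1*(-115))/(159 - 115))/148 - 27142*1/(88*(1 - 2*88)) = (2*(6 + 115)/44)*(1/148) - 27142*1/(88*(1 - 176)) = (2*(1/44)*121)*(1/148) - 27142/(88*(-175)) = (11/2)*(1/148) - 27142/(-15400) = 11/296 - 27142*(-1/15400) = 11/296 + 13571/7700 = 1025429/569800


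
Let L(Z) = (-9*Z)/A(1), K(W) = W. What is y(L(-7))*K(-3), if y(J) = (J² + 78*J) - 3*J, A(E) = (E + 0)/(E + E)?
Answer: -75978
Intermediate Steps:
A(E) = ½ (A(E) = E/((2*E)) = E*(1/(2*E)) = ½)
L(Z) = -18*Z (L(Z) = (-9*Z)/(½) = -9*Z*2 = -18*Z)
y(J) = J² + 75*J
y(L(-7))*K(-3) = ((-18*(-7))*(75 - 18*(-7)))*(-3) = (126*(75 + 126))*(-3) = (126*201)*(-3) = 25326*(-3) = -75978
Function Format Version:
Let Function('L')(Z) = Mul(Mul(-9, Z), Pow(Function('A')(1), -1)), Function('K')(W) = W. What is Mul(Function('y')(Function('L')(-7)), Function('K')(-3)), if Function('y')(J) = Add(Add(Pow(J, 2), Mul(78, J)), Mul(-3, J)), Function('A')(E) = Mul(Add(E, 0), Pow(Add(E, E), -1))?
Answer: -75978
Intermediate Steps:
Function('A')(E) = Rational(1, 2) (Function('A')(E) = Mul(E, Pow(Mul(2, E), -1)) = Mul(E, Mul(Rational(1, 2), Pow(E, -1))) = Rational(1, 2))
Function('L')(Z) = Mul(-18, Z) (Function('L')(Z) = Mul(Mul(-9, Z), Pow(Rational(1, 2), -1)) = Mul(Mul(-9, Z), 2) = Mul(-18, Z))
Function('y')(J) = Add(Pow(J, 2), Mul(75, J))
Mul(Function('y')(Function('L')(-7)), Function('K')(-3)) = Mul(Mul(Mul(-18, -7), Add(75, Mul(-18, -7))), -3) = Mul(Mul(126, Add(75, 126)), -3) = Mul(Mul(126, 201), -3) = Mul(25326, -3) = -75978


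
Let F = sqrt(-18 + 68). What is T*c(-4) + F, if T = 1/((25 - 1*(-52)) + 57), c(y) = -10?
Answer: -5/67 + 5*sqrt(2) ≈ 6.9964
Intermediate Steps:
T = 1/134 (T = 1/((25 + 52) + 57) = 1/(77 + 57) = 1/134 ≈ 0.0074627)
F = 5*sqrt(2) (F = sqrt(50) = 5*sqrt(2) ≈ 7.0711)
T*c(-4) + F = (1/134)*(-10) + 5*sqrt(2) = -5/67 + 5*sqrt(2)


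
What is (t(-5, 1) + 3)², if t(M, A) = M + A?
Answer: 1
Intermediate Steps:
t(M, A) = A + M
(t(-5, 1) + 3)² = ((1 - 5) + 3)² = (-4 + 3)² = (-1)² = 1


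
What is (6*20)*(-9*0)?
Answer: 0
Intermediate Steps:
(6*20)*(-9*0) = 120*0 = 0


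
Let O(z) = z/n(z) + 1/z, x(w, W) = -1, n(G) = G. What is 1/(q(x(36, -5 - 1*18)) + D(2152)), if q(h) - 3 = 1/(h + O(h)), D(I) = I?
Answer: 1/2154 ≈ 0.00046425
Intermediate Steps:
O(z) = 1 + 1/z (O(z) = z/z + 1/z = 1 + 1/z)
q(h) = 3 + 1/(h + (1 + h)/h)
1/(q(x(36, -5 - 1*18)) + D(2152)) = 1/((3 + 3*(-1)² + 4*(-1))/(1 - 1 + (-1)²) + 2152) = 1/((3 + 3*1 - 4)/(1 - 1 + 1) + 2152) = 1/((3 + 3 - 4)/1 + 2152) = 1/(1*2 + 2152) = 1/(2 + 2152) = 1/2154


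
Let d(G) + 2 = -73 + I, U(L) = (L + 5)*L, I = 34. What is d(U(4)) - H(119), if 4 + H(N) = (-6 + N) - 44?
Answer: -106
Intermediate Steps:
U(L) = L*(5 + L) (U(L) = (5 + L)*L = L*(5 + L))
H(N) = -54 + N (H(N) = -4 + ((-6 + N) - 44) = -4 + (-50 + N) = -54 + N)
d(G) = -41 (d(G) = -2 + (-73 + 34) = -2 - 39 = -41)
d(U(4)) - H(119) = -41 - (-54 + 119) = -41 - 1*65 = -41 - 65 = -106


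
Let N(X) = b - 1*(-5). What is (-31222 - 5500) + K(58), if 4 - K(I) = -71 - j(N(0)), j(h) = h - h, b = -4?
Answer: -36647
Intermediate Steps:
N(X) = 1 (N(X) = -4 - 1*(-5) = -4 + 5 = 1)
j(h) = 0
K(I) = 75 (K(I) = 4 - (-71 - 1*0) = 4 - (-71 + 0) = 4 - 1*(-71) = 4 + 71 = 75)
(-31222 - 5500) + K(58) = (-31222 - 5500) + 75 = -36722 + 75 = -36647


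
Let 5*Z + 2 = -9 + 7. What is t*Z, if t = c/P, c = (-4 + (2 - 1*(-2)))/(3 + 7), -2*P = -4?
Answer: 0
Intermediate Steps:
P = 2 (P = -½*(-4) = 2)
Z = -⅘ (Z = -⅖ + (-9 + 7)/5 = -⅖ + (⅕)*(-2) = -⅖ - ⅖ = -⅘ ≈ -0.80000)
c = 0 (c = (-4 + (2 + 2))/10 = (-4 + 4)*(⅒) = 0*(⅒) = 0)
t = 0 (t = 0/2 = 0*(½) = 0)
t*Z = 0*(-⅘) = 0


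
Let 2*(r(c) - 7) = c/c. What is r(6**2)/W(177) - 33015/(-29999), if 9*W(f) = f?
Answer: 5245725/3539882 ≈ 1.4819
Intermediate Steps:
W(f) = f/9
r(c) = 15/2 (r(c) = 7 + (c/c)/2 = 7 + (1/2)*1 = 7 + 1/2 = 15/2)
r(6**2)/W(177) - 33015/(-29999) = 15/(2*(((1/9)*177))) - 33015/(-29999) = 15/(2*(59/3)) - 33015*(-1/29999) = (15/2)*(3/59) + 33015/29999 = 45/118 + 33015/29999 = 5245725/3539882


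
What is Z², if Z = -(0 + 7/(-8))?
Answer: 49/64 ≈ 0.76563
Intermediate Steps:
Z = 7/8 (Z = -(0 + 7*(-⅛)) = -(0 - 7/8) = -1*(-7/8) = 7/8 ≈ 0.87500)
Z² = (7/8)² = 49/64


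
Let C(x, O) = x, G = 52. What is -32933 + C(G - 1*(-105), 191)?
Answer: -32776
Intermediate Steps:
-32933 + C(G - 1*(-105), 191) = -32933 + (52 - 1*(-105)) = -32933 + (52 + 105) = -32933 + 157 = -32776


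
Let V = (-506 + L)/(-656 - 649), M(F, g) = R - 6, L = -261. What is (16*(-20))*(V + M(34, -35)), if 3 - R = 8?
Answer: 869632/261 ≈ 3331.9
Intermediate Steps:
R = -5 (R = 3 - 1*8 = 3 - 8 = -5)
M(F, g) = -11 (M(F, g) = -5 - 6 = -11)
V = 767/1305 (V = (-506 - 261)/(-656 - 649) = -767/(-1305) = -767*(-1/1305) = 767/1305 ≈ 0.58774)
(16*(-20))*(V + M(34, -35)) = (16*(-20))*(767/1305 - 11) = -320*(-13588/1305) = 869632/261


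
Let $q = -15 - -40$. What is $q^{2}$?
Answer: $625$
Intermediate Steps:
$q = 25$ ($q = -15 + 40 = 25$)
$q^{2} = 25^{2} = 625$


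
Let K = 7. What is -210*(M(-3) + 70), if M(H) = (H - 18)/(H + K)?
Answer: -27195/2 ≈ -13598.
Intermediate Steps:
M(H) = (-18 + H)/(7 + H) (M(H) = (H - 18)/(H + 7) = (-18 + H)/(7 + H))
-210*(M(-3) + 70) = -210*((-18 - 3)/(7 - 3) + 70) = -210*(-21/4 + 70) = -210*259/4 = -27195/2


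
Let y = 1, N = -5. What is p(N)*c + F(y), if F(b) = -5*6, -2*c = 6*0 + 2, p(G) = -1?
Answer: -29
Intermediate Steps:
c = -1 (c = -(6*0 + 2)/2 = -(0 + 2)/2 = -1/2*2 = -1)
F(b) = -30
p(N)*c + F(y) = -1*(-1) - 30 = 1 - 30 = -29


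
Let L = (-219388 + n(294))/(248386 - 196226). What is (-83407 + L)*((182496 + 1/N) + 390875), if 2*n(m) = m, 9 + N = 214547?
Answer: -535182519645824275239/11190302080 ≈ -4.7826e+10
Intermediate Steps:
N = 214538 (N = -9 + 214547 = 214538)
n(m) = m/2
L = -219241/52160 (L = (-219388 + (1/2)*294)/(248386 - 196226) = (-219388 + 147)/52160 = -219241*1/52160 = -219241/52160 ≈ -4.2032)
(-83407 + L)*((182496 + 1/N) + 390875) = (-83407 - 219241/52160)*((182496 + 1/214538) + 390875) = -4350728361*((182496 + 1/214538) + 390875)/52160 = -4350728361*(39152326849/214538 + 390875)/52160 = -4350728361/52160*123009867599/214538 = -535182519645824275239/11190302080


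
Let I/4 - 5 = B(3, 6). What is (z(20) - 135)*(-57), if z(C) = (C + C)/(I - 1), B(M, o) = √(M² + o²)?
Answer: 2805825/359 - 27360*√5/359 ≈ 7645.3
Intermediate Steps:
I = 20 + 12*√5 (I = 20 + 4*√(3² + 6²) = 20 + 4*√(9 + 36) = 20 + 4*√45 = 20 + 4*(3*√5) = 20 + 12*√5 ≈ 46.833)
z(C) = 2*C/(19 + 12*√5) (z(C) = (C + C)/((20 + 12*√5) - 1) = (2*C)/(19 + 12*√5) = 2*C/(19 + 12*√5))
(z(20) - 135)*(-57) = ((-38/359*20 + (24/359)*20*√5) - 135)*(-57) = ((-760/359 + 480*√5/359) - 135)*(-57) = (-49225/359 + 480*√5/359)*(-57) = 2805825/359 - 27360*√5/359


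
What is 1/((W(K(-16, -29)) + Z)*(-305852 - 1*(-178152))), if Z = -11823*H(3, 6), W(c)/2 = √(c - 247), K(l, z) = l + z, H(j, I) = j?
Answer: 35469/160653129173300 + I*√73/40163282293325 ≈ 2.2078e-10 + 2.1273e-13*I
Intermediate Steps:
W(c) = 2*√(-247 + c) (W(c) = 2*√(c - 247) = 2*√(-247 + c))
Z = -35469 (Z = -11823*3 = -35469)
1/((W(K(-16, -29)) + Z)*(-305852 - 1*(-178152))) = 1/((2*√(-247 + (-16 - 29)) - 35469)*(-305852 - 1*(-178152))) = 1/((2*√(-247 - 45) - 35469)*(-305852 + 178152)) = 1/(2*√(-292) - 35469*(-127700)) = -1/127700/(2*(2*I*√73) - 35469) = -1/127700/(4*I*√73 - 35469) = -1/127700/(-35469 + 4*I*√73) = -1/(127700*(-35469 + 4*I*√73))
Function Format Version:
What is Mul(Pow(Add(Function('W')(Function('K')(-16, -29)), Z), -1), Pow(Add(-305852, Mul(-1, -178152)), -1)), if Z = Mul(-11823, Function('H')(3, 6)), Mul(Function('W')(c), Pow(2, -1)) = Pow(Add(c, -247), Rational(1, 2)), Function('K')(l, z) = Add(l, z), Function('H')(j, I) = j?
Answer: Add(Rational(35469, 160653129173300), Mul(Rational(1, 40163282293325), I, Pow(73, Rational(1, 2)))) ≈ Add(2.2078e-10, Mul(2.1273e-13, I))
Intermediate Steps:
Function('W')(c) = Mul(2, Pow(Add(-247, c), Rational(1, 2))) (Function('W')(c) = Mul(2, Pow(Add(c, -247), Rational(1, 2))) = Mul(2, Pow(Add(-247, c), Rational(1, 2))))
Z = -35469 (Z = Mul(-11823, 3) = -35469)
Mul(Pow(Add(Function('W')(Function('K')(-16, -29)), Z), -1), Pow(Add(-305852, Mul(-1, -178152)), -1)) = Mul(Pow(Add(Mul(2, Pow(Add(-247, Add(-16, -29)), Rational(1, 2))), -35469), -1), Pow(Add(-305852, Mul(-1, -178152)), -1)) = Mul(Pow(Add(Mul(2, Pow(Add(-247, -45), Rational(1, 2))), -35469), -1), Pow(Add(-305852, 178152), -1)) = Mul(Pow(Add(Mul(2, Pow(-292, Rational(1, 2))), -35469), -1), Pow(-127700, -1)) = Mul(Pow(Add(Mul(2, Mul(2, I, Pow(73, Rational(1, 2)))), -35469), -1), Rational(-1, 127700)) = Mul(Pow(Add(Mul(4, I, Pow(73, Rational(1, 2))), -35469), -1), Rational(-1, 127700)) = Mul(Pow(Add(-35469, Mul(4, I, Pow(73, Rational(1, 2)))), -1), Rational(-1, 127700)) = Mul(Rational(-1, 127700), Pow(Add(-35469, Mul(4, I, Pow(73, Rational(1, 2)))), -1))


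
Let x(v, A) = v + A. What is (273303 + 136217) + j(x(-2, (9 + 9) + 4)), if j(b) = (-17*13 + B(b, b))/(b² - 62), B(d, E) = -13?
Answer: 5323751/13 ≈ 4.0952e+5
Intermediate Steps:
x(v, A) = A + v
j(b) = -234/(-62 + b²) (j(b) = (-17*13 - 13)/(b² - 62) = (-221 - 13)/(-62 + b²) = -234/(-62 + b²))
(273303 + 136217) + j(x(-2, (9 + 9) + 4)) = (273303 + 136217) - 234/(-62 + (((9 + 9) + 4) - 2)²) = 409520 - 234/(-62 + ((18 + 4) - 2)²) = 409520 - 234/(-62 + (22 - 2)²) = 409520 - 234/(-62 + 20²) = 409520 - 234/(-62 + 400) = 409520 - 234/338 = 409520 - 234*1/338 = 409520 - 9/13 = 5323751/13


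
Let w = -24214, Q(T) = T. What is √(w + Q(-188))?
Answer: 7*I*√498 ≈ 156.21*I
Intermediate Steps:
√(w + Q(-188)) = √(-24214 - 188) = √(-24402) = 7*I*√498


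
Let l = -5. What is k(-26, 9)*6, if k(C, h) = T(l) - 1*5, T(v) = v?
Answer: -60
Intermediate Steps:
k(C, h) = -10 (k(C, h) = -5 - 1*5 = -5 - 5 = -10)
k(-26, 9)*6 = -10*6 = -60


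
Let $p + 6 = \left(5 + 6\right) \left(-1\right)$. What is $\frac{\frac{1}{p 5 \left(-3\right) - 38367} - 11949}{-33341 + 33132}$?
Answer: $\frac{455400289}{7965408} \approx 57.172$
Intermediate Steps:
$p = -17$ ($p = -6 + \left(5 + 6\right) \left(-1\right) = -6 + 11 \left(-1\right) = -6 - 11 = -17$)
$\frac{\frac{1}{p 5 \left(-3\right) - 38367} - 11949}{-33341 + 33132} = \frac{\frac{1}{\left(-17\right) 5 \left(-3\right) - 38367} - 11949}{-33341 + 33132} = \frac{\frac{1}{\left(-85\right) \left(-3\right) - 38367} - 11949}{-209} = \left(\frac{1}{255 - 38367} - 11949\right) \left(- \frac{1}{209}\right) = \left(\frac{1}{-38112} - 11949\right) \left(- \frac{1}{209}\right) = \left(- \frac{1}{38112} - 11949\right) \left(- \frac{1}{209}\right) = \left(- \frac{455400289}{38112}\right) \left(- \frac{1}{209}\right) = \frac{455400289}{7965408}$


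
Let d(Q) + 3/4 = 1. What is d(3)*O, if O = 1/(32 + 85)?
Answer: 1/468 ≈ 0.0021368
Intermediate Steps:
O = 1/117 ≈ 0.0085470
d(Q) = 1/4 (d(Q) = -3/4 + 1 = 1/4)
d(3)*O = (1/4)*(1/117) = 1/468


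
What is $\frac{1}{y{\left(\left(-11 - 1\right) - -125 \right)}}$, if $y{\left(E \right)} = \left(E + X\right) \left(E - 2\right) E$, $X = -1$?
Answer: $\frac{1}{1404816} \approx 7.1184 \cdot 10^{-7}$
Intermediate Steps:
$y{\left(E \right)} = E \left(-1 + E\right) \left(-2 + E\right)$ ($y{\left(E \right)} = \left(E - 1\right) \left(E - 2\right) E = \left(-1 + E\right) \left(-2 + E\right) E = E \left(-1 + E\right) \left(-2 + E\right)$)
$\frac{1}{y{\left(\left(-11 - 1\right) - -125 \right)}} = \frac{1}{\left(\left(-11 - 1\right) - -125\right) \left(2 + \left(\left(-11 - 1\right) - -125\right)^{2} - 3 \left(\left(-11 - 1\right) - -125\right)\right)} = \frac{1}{\left(-12 + 125\right) \left(2 + \left(-12 + 125\right)^{2} - 3 \left(-12 + 125\right)\right)} = \frac{1}{113 \left(2 + 113^{2} - 339\right)} = \frac{1}{113 \left(2 + 12769 - 339\right)} = \frac{1}{113 \cdot 12432} = \frac{1}{1404816}$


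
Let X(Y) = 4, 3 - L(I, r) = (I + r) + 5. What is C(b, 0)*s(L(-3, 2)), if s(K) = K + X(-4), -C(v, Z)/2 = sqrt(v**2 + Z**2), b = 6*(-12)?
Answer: -432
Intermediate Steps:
L(I, r) = -2 - I - r (L(I, r) = 3 - ((I + r) + 5) = 3 - (5 + I + r) = 3 + (-5 - I - r) = -2 - I - r)
b = -72
C(v, Z) = -2*sqrt(Z**2 + v**2) (C(v, Z) = -2*sqrt(v**2 + Z**2) = -2*sqrt(Z**2 + v**2))
s(K) = 4 + K (s(K) = K + 4 = 4 + K)
C(b, 0)*s(L(-3, 2)) = (-2*sqrt(0**2 + (-72)**2))*(4 + (-2 - 1*(-3) - 1*2)) = (-2*sqrt(0 + 5184))*(4 + (-2 + 3 - 2)) = (-2*sqrt(5184))*(4 - 1) = -2*72*3 = -144*3 = -432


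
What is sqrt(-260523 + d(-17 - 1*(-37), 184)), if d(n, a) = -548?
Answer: I*sqrt(261071) ≈ 510.95*I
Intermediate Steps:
sqrt(-260523 + d(-17 - 1*(-37), 184)) = sqrt(-260523 - 548) = sqrt(-261071) = I*sqrt(261071)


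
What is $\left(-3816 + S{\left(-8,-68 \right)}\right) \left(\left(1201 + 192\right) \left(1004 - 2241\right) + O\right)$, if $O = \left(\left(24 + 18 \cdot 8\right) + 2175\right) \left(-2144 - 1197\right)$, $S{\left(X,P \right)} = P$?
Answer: $37096487936$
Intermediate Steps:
$O = -7827963$ ($O = \left(\left(24 + 144\right) + 2175\right) \left(-3341\right) = \left(168 + 2175\right) \left(-3341\right) = 2343 \left(-3341\right) = -7827963$)
$\left(-3816 + S{\left(-8,-68 \right)}\right) \left(\left(1201 + 192\right) \left(1004 - 2241\right) + O\right) = \left(-3816 - 68\right) \left(\left(1201 + 192\right) \left(1004 - 2241\right) - 7827963\right) = - 3884 \left(1393 \left(-1237\right) - 7827963\right) = - 3884 \left(-1723141 - 7827963\right) = \left(-3884\right) \left(-9551104\right) = 37096487936$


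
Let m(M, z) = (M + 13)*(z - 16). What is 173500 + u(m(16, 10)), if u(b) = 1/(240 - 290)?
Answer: 8674999/50 ≈ 1.7350e+5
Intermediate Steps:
m(M, z) = (-16 + z)*(13 + M) (m(M, z) = (13 + M)*(-16 + z) = (-16 + z)*(13 + M))
u(b) = -1/50 (u(b) = 1/(-50) = -1/50)
173500 + u(m(16, 10)) = 173500 - 1/50 = 8674999/50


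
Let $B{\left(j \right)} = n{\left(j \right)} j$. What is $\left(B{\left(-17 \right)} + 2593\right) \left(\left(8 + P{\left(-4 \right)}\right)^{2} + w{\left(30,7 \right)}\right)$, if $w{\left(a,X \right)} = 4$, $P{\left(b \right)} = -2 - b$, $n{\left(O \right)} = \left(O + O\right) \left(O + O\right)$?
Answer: $-1774136$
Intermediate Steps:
$n{\left(O \right)} = 4 O^{2}$ ($n{\left(O \right)} = 2 O 2 O = 4 O^{2}$)
$B{\left(j \right)} = 4 j^{3}$ ($B{\left(j \right)} = 4 j^{2} j = 4 j^{3}$)
$\left(B{\left(-17 \right)} + 2593\right) \left(\left(8 + P{\left(-4 \right)}\right)^{2} + w{\left(30,7 \right)}\right) = \left(4 \left(-17\right)^{3} + 2593\right) \left(\left(8 - -2\right)^{2} + 4\right) = \left(4 \left(-4913\right) + 2593\right) \left(\left(8 + \left(-2 + 4\right)\right)^{2} + 4\right) = \left(-19652 + 2593\right) \left(\left(8 + 2\right)^{2} + 4\right) = - 17059 \left(10^{2} + 4\right) = - 17059 \left(100 + 4\right) = \left(-17059\right) 104 = -1774136$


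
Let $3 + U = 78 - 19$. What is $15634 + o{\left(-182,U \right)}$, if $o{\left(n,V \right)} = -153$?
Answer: $15481$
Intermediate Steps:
$U = 56$ ($U = -3 + \left(78 - 19\right) = -3 + 59 = 56$)
$15634 + o{\left(-182,U \right)} = 15634 - 153 = 15481$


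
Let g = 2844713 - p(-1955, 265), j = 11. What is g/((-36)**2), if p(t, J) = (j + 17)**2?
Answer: 2843929/1296 ≈ 2194.4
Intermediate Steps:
p(t, J) = 784 (p(t, J) = (11 + 17)**2 = 28**2 = 784)
g = 2843929 (g = 2844713 - 1*784 = 2844713 - 784 = 2843929)
g/((-36)**2) = 2843929/((-36)**2) = 2843929/1296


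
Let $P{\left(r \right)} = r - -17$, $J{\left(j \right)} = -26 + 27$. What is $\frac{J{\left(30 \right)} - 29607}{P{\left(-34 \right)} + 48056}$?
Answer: $- \frac{29606}{48039} \approx -0.61629$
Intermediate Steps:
$J{\left(j \right)} = 1$
$P{\left(r \right)} = 17 + r$ ($P{\left(r \right)} = r + 17 = 17 + r$)
$\frac{J{\left(30 \right)} - 29607}{P{\left(-34 \right)} + 48056} = \frac{1 - 29607}{\left(17 - 34\right) + 48056} = - \frac{29606}{-17 + 48056} = - \frac{29606}{48039}$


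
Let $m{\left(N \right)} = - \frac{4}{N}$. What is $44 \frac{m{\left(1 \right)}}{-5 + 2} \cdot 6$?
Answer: $352$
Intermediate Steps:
$44 \frac{m{\left(1 \right)}}{-5 + 2} \cdot 6 = 44 \frac{\left(-4\right) 1^{-1}}{-5 + 2} \cdot 6 = 44 \frac{\left(-4\right) 1}{-3} \cdot 6 = 44 \left(- \frac{1}{3}\right) \left(-4\right) 6 = 44 \cdot \frac{4}{3} \cdot 6 = 44 \cdot 8 = 352$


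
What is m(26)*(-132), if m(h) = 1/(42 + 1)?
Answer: -132/43 ≈ -3.0698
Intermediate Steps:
m(h) = 1/43
m(26)*(-132) = (1/43)*(-132) = -132/43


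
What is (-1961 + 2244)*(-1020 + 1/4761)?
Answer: -1374309977/4761 ≈ -2.8866e+5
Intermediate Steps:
(-1961 + 2244)*(-1020 + 1/4761) = 283*(-1020 + 1/4761) = 283*(-4856219/4761) = -1374309977/4761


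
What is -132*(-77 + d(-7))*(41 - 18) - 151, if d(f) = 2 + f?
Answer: 248801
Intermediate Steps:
-132*(-77 + d(-7))*(41 - 18) - 151 = -132*(-77 + (2 - 7))*(41 - 18) - 151 = -132*(-77 - 5)*23 - 151 = -(-10824)*23 - 151 = -132*(-1886) - 151 = 248952 - 151 = 248801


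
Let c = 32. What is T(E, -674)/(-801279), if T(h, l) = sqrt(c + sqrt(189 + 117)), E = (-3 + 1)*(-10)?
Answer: -sqrt(32 + 3*sqrt(34))/801279 ≈ -8.7799e-6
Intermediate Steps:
E = 20 (E = -2*(-10) = 20)
T(h, l) = sqrt(32 + 3*sqrt(34)) (T(h, l) = sqrt(32 + sqrt(189 + 117)) = sqrt(32 + sqrt(306)) = sqrt(32 + 3*sqrt(34)))
T(E, -674)/(-801279) = sqrt(32 + 3*sqrt(34))/(-801279) = sqrt(32 + 3*sqrt(34))*(-1/801279) = -sqrt(32 + 3*sqrt(34))/801279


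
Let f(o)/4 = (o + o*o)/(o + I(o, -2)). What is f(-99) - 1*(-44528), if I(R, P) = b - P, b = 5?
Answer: 1014442/23 ≈ 44106.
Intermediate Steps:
I(R, P) = 5 - P
f(o) = 4*(o + o**2)/(7 + o) (f(o) = 4*((o + o*o)/(o + (5 - 1*(-2)))) = 4*((o + o**2)/(o + (5 + 2))) = 4*((o + o**2)/(o + 7)) = 4*((o + o**2)/(7 + o)) = 4*(o + o**2)/(7 + o))
f(-99) - 1*(-44528) = 4*(-99)*(1 - 99)/(7 - 99) - 1*(-44528) = 4*(-99)*(-98)/(-92) + 44528 = 4*(-99)*(-1/92)*(-98) + 44528 = -9702/23 + 44528 = 1014442/23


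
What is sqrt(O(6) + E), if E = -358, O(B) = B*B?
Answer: I*sqrt(322) ≈ 17.944*I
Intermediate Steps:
O(B) = B**2
sqrt(O(6) + E) = sqrt(6**2 - 358) = sqrt(36 - 358) = sqrt(-322) = I*sqrt(322)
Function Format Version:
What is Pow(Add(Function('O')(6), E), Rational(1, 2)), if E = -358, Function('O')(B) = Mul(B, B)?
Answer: Mul(I, Pow(322, Rational(1, 2))) ≈ Mul(17.944, I)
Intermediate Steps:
Function('O')(B) = Pow(B, 2)
Pow(Add(Function('O')(6), E), Rational(1, 2)) = Pow(Add(Pow(6, 2), -358), Rational(1, 2)) = Pow(Add(36, -358), Rational(1, 2)) = Pow(-322, Rational(1, 2)) = Mul(I, Pow(322, Rational(1, 2)))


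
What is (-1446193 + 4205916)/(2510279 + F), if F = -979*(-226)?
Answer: 2759723/2731533 ≈ 1.0103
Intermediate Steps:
F = 221254 (F = -979*(-226) = 221254)
(-1446193 + 4205916)/(2510279 + F) = (-1446193 + 4205916)/(2510279 + 221254) = 2759723/2731533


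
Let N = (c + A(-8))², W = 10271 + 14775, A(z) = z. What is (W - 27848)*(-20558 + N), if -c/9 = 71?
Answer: -1115338902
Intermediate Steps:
c = -639 (c = -9*71 = -639)
W = 25046
N = 418609 (N = (-639 - 8)² = (-647)² = 418609)
(W - 27848)*(-20558 + N) = (25046 - 27848)*(-20558 + 418609) = -2802*398051 = -1115338902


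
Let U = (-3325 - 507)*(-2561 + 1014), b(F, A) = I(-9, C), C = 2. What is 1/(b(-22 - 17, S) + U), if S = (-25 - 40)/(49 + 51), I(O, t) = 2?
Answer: 1/5928106 ≈ 1.6869e-7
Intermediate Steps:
S = -13/20 (S = -65/100 = -65*1/100 = -13/20 ≈ -0.65000)
b(F, A) = 2
U = 5928104 (U = -3832*(-1547) = 5928104)
1/(b(-22 - 17, S) + U) = 1/(2 + 5928104) = 1/5928106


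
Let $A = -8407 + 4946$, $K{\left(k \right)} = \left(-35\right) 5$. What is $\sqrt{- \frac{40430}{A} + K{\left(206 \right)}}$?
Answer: $\frac{3 i \sqrt{217368105}}{3461} \approx 12.78 i$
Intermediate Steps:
$K{\left(k \right)} = -175$
$A = -3461$
$\sqrt{- \frac{40430}{A} + K{\left(206 \right)}} = \sqrt{- \frac{40430}{-3461} - 175} = \sqrt{\left(-40430\right) \left(- \frac{1}{3461}\right) - 175} = \sqrt{\frac{40430}{3461} - 175} = \sqrt{- \frac{565245}{3461}} = \frac{3 i \sqrt{217368105}}{3461}$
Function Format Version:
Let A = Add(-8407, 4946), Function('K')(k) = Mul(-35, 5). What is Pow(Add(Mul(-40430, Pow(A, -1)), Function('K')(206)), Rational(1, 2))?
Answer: Mul(Rational(3, 3461), I, Pow(217368105, Rational(1, 2))) ≈ Mul(12.780, I)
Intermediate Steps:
Function('K')(k) = -175
A = -3461
Pow(Add(Mul(-40430, Pow(A, -1)), Function('K')(206)), Rational(1, 2)) = Pow(Add(Mul(-40430, Pow(-3461, -1)), -175), Rational(1, 2)) = Pow(Add(Mul(-40430, Rational(-1, 3461)), -175), Rational(1, 2)) = Pow(Add(Rational(40430, 3461), -175), Rational(1, 2)) = Pow(Rational(-565245, 3461), Rational(1, 2)) = Mul(Rational(3, 3461), I, Pow(217368105, Rational(1, 2)))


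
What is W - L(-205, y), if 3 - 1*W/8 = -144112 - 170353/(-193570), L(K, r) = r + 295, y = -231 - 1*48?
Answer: 111583132228/96785 ≈ 1.1529e+6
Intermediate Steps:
y = -279 (y = -231 - 48 = -279)
L(K, r) = 295 + r
W = 111584680788/96785 (W = 24 - 8*(-144112 - 170353/(-193570)) = 24 - 8*(-144112 - 170353*(-1)/193570) = 24 - 8*(-144112 - 1*(-170353/193570)) = 24 - 8*(-144112 + 170353/193570) = 24 - 8*(-27895589487/193570) = 24 + 111582357948/96785 = 111584680788/96785 ≈ 1.1529e+6)
W - L(-205, y) = 111584680788/96785 - (295 - 279) = 111584680788/96785 - 1*16 = 111584680788/96785 - 16 = 111583132228/96785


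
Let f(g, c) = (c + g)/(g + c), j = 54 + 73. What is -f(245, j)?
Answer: -1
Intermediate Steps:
j = 127
f(g, c) = 1 (f(g, c) = (c + g)/(c + g) = 1)
-f(245, j) = -1*1 = -1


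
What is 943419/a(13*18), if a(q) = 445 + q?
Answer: 943419/679 ≈ 1389.4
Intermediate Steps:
943419/a(13*18) = 943419/(445 + 13*18) = 943419/(445 + 234) = 943419/679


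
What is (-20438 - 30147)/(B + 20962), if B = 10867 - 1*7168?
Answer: -50585/24661 ≈ -2.0512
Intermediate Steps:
B = 3699 (B = 10867 - 7168 = 3699)
(-20438 - 30147)/(B + 20962) = (-20438 - 30147)/(3699 + 20962) = -50585/24661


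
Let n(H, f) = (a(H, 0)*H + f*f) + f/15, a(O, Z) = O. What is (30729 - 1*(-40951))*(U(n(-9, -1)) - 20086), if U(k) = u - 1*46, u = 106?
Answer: -1435463680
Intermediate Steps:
n(H, f) = H**2 + f**2 + f/15 (n(H, f) = (H*H + f*f) + f/15 = (H**2 + f**2) + f*(1/15) = (H**2 + f**2) + f/15 = H**2 + f**2 + f/15)
U(k) = 60 (U(k) = 106 - 1*46 = 106 - 46 = 60)
(30729 - 1*(-40951))*(U(n(-9, -1)) - 20086) = (30729 - 1*(-40951))*(60 - 20086) = (30729 + 40951)*(-20026) = 71680*(-20026) = -1435463680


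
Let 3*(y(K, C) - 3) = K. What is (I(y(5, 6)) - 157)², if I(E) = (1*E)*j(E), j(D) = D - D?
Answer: 24649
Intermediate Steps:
j(D) = 0
y(K, C) = 3 + K/3
I(E) = 0 (I(E) = (1*E)*0 = E*0 = 0)
(I(y(5, 6)) - 157)² = (0 - 157)² = (-157)² = 24649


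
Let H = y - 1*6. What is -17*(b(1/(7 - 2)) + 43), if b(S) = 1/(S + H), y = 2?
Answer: -13804/19 ≈ -726.53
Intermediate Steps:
H = -4 (H = 2 - 1*6 = 2 - 6 = -4)
b(S) = 1/(-4 + S) (b(S) = 1/(S - 4) = 1/(-4 + S))
-17*(b(1/(7 - 2)) + 43) = -17*(1/(-4 + 1/(7 - 2)) + 43) = -17*(1/(-4 + 1/5) + 43) = -17*(1/(-19/5) + 43) = -17*(-5/19 + 43) = -17*812/19 = -13804/19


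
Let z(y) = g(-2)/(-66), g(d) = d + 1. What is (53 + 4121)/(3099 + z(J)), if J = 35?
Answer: 275484/204535 ≈ 1.3469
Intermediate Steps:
g(d) = 1 + d
z(y) = 1/66 (z(y) = (1 - 2)/(-66) = -1*(-1/66) = 1/66)
(53 + 4121)/(3099 + z(J)) = (53 + 4121)/(3099 + 1/66) = 4174/(204535/66) = 4174*(66/204535) = 275484/204535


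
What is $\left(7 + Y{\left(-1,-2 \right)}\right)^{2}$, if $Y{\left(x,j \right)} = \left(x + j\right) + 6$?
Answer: $100$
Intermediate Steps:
$Y{\left(x,j \right)} = 6 + j + x$ ($Y{\left(x,j \right)} = \left(j + x\right) + 6 = 6 + j + x$)
$\left(7 + Y{\left(-1,-2 \right)}\right)^{2} = \left(7 - -3\right)^{2} = \left(7 + 3\right)^{2} = 10^{2} = 100$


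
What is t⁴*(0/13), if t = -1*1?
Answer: 0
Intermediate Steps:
t = -1
t⁴*(0/13) = (-1)⁴*(0/13) = 1*(0*(1/13)) = 1*0 = 0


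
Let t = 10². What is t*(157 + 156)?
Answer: 31300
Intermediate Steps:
t = 100
t*(157 + 156) = 100*(157 + 156) = 100*313 = 31300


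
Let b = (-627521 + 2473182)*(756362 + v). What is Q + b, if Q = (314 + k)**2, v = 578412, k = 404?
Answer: 2463540831138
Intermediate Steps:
b = 2463540315614 (b = (-627521 + 2473182)*(756362 + 578412) = 1845661*1334774 = 2463540315614)
Q = 515524 (Q = (314 + 404)**2 = 718**2 = 515524)
Q + b = 515524 + 2463540315614 = 2463540831138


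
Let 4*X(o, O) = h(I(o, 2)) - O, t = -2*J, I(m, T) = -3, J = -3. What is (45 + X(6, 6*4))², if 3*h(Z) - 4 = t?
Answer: 57121/36 ≈ 1586.7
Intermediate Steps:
t = 6 (t = -2*(-3) = 6)
h(Z) = 10/3 (h(Z) = 4/3 + (⅓)*6 = 4/3 + 2 = 10/3)
X(o, O) = ⅚ - O/4 (X(o, O) = (10/3 - O)/4 = ⅚ - O/4)
(45 + X(6, 6*4))² = (45 + (⅚ - 3*4/2))² = (45 + (⅚ - ¼*24))² = (45 + (⅚ - 6))² = (45 - 31/6)² = (239/6)² = 57121/36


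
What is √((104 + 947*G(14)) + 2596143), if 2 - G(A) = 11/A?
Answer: √509089798/14 ≈ 1611.6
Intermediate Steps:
G(A) = 2 - 11/A
√((104 + 947*G(14)) + 2596143) = √((104 + 947*(2 - 11/14)) + 2596143) = √((104 + 947*(17/14)) + 2596143) = √((104 + 16099/14) + 2596143) = √(17555/14 + 2596143) = √(36363557/14) = √509089798/14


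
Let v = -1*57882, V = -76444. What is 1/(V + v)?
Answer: -1/134326 ≈ -7.4446e-6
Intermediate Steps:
v = -57882
1/(V + v) = 1/(-76444 - 57882) = 1/(-134326) = -1/134326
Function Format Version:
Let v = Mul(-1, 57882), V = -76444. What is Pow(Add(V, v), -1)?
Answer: Rational(-1, 134326) ≈ -7.4446e-6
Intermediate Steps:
v = -57882
Pow(Add(V, v), -1) = Pow(Add(-76444, -57882), -1) = Pow(-134326, -1) = Rational(-1, 134326)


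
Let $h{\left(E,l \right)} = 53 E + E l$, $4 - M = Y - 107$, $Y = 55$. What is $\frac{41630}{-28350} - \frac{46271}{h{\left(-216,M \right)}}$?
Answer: $\frac{1228319}{2472120} \approx 0.49687$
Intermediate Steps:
$M = 56$ ($M = 4 - \left(55 - 107\right) = 4 - -52 = 4 + 52 = 56$)
$\frac{41630}{-28350} - \frac{46271}{h{\left(-216,M \right)}} = \frac{41630}{-28350} - \frac{46271}{\left(-216\right) \left(53 + 56\right)} = 41630 \left(- \frac{1}{28350}\right) - \frac{46271}{\left(-216\right) 109} = - \frac{4163}{2835} - \frac{46271}{-23544} = - \frac{4163}{2835} - - \frac{46271}{23544} = - \frac{4163}{2835} + \frac{46271}{23544} = \frac{1228319}{2472120}$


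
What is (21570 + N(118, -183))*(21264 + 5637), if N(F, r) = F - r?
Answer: 588351771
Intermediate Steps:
(21570 + N(118, -183))*(21264 + 5637) = (21570 + (118 - 1*(-183)))*(21264 + 5637) = (21570 + (118 + 183))*26901 = (21570 + 301)*26901 = 21871*26901 = 588351771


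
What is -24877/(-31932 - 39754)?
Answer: 24877/71686 ≈ 0.34703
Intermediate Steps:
-24877/(-31932 - 39754) = -24877/(-71686) = -24877*(-1/71686) = 24877/71686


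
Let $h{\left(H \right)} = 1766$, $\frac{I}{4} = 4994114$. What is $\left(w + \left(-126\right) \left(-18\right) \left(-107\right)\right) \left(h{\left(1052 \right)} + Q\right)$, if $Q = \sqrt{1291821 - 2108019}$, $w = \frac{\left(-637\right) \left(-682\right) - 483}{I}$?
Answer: $- \frac{4280612700035315}{9988228} - \frac{4847806002305 i \sqrt{816198}}{19976456} \approx -4.2857 \cdot 10^{8} - 2.1924 \cdot 10^{8} i$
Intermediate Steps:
$I = 19976456$ ($I = 4 \cdot 4994114 = 19976456$)
$w = \frac{433951}{19976456}$ ($w = \frac{\left(-637\right) \left(-682\right) - 483}{19976456} = \left(434434 - 483\right) \frac{1}{19976456} = 433951 \cdot \frac{1}{19976456} = \frac{433951}{19976456} \approx 0.021723$)
$Q = i \sqrt{816198}$ ($Q = \sqrt{-816198} = i \sqrt{816198} \approx 903.44 i$)
$\left(w + \left(-126\right) \left(-18\right) \left(-107\right)\right) \left(h{\left(1052 \right)} + Q\right) = \left(\frac{433951}{19976456} + \left(-126\right) \left(-18\right) \left(-107\right)\right) \left(1766 + i \sqrt{816198}\right) = \left(\frac{433951}{19976456} + 2268 \left(-107\right)\right) \left(1766 + i \sqrt{816198}\right) = \left(\frac{433951}{19976456} - 242676\right) \left(1766 + i \sqrt{816198}\right) = - \frac{4847806002305 \left(1766 + i \sqrt{816198}\right)}{19976456} = - \frac{4280612700035315}{9988228} - \frac{4847806002305 i \sqrt{816198}}{19976456}$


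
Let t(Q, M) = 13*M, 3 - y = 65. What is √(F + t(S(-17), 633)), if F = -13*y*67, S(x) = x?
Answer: √62231 ≈ 249.46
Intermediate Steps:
y = -62 (y = 3 - 1*65 = 3 - 65 = -62)
F = 54002 (F = -13*(-62)*67 = 806*67 = 54002)
√(F + t(S(-17), 633)) = √(54002 + 13*633) = √(54002 + 8229) = √62231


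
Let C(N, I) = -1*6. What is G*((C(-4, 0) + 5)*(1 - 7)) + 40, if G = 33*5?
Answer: 1030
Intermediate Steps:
C(N, I) = -6
G = 165
G*((C(-4, 0) + 5)*(1 - 7)) + 40 = 165*((-6 + 5)*(1 - 7)) + 40 = 165*(-1*(-6)) + 40 = 165*6 + 40 = 990 + 40 = 1030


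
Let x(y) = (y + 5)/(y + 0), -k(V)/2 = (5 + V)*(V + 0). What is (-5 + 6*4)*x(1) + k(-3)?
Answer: 126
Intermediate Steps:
k(V) = -2*V*(5 + V) (k(V) = -2*(5 + V)*(V + 0) = -2*(5 + V)*V = -2*V*(5 + V))
x(y) = (5 + y)/y
(-5 + 6*4)*x(1) + k(-3) = (-5 + 6*4)*((5 + 1)/1) - 2*(-3)*(5 - 3) = (-5 + 24)*(1*6) - 2*(-3)*2 = 19*6 + 12 = 114 + 12 = 126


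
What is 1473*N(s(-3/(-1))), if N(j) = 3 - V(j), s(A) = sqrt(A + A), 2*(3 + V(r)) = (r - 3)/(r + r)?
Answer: 33879/4 + 1473*sqrt(6)/8 ≈ 8920.8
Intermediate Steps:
V(r) = -3 + (-3 + r)/(4*r) (V(r) = -3 + ((r - 3)/(r + r))/2 = -3 + ((-3 + r)/((2*r)))/2 = -3 + ((-3 + r)*(1/(2*r)))/2 = -3 + ((-3 + r)/(2*r))/2 = -3 + (-3 + r)/(4*r))
s(A) = sqrt(2)*sqrt(A) (s(A) = sqrt(2*A) = sqrt(2)*sqrt(A))
N(j) = 3 - (-3 - 11*j)/(4*j)
1473*N(s(-3/(-1))) = 1473*((3 + 23*(sqrt(2)*sqrt(-3/(-1))))/(4*((sqrt(2)*sqrt(-3/(-1)))))) = 1473*((3 + 23*(sqrt(2)*sqrt(-3*(-1))))/(4*((sqrt(2)*sqrt(-3*(-1)))))) = 1473*((3 + 23*(sqrt(2)*sqrt(3)))/(4*((sqrt(2)*sqrt(3))))) = 1473*((3 + 23*sqrt(6))/(4*(sqrt(6)))) = 1473*((sqrt(6)/6)*(3 + 23*sqrt(6))/4) = 1473*(sqrt(6)*(3 + 23*sqrt(6))/24) = 491*sqrt(6)*(3 + 23*sqrt(6))/8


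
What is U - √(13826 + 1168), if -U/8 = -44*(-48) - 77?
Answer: -16280 - 21*√34 ≈ -16402.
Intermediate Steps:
U = -16280 (U = -8*(-44*(-48) - 77) = -8*(2112 - 77) = -8*2035 = -16280)
U - √(13826 + 1168) = -16280 - √(13826 + 1168) = -16280 - √14994 = -16280 - 21*√34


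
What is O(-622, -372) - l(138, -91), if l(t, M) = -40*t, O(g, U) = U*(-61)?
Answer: 28212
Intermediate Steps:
O(g, U) = -61*U
O(-622, -372) - l(138, -91) = -61*(-372) - (-40)*138 = 22692 - 1*(-5520) = 22692 + 5520 = 28212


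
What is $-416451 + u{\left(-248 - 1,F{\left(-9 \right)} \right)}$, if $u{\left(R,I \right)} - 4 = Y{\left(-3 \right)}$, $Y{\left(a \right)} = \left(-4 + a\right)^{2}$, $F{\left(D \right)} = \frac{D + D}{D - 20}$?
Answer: $-416398$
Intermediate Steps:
$F{\left(D \right)} = \frac{2 D}{-20 + D}$
$u{\left(R,I \right)} = 53$ ($u{\left(R,I \right)} = 4 + \left(-4 - 3\right)^{2} = 4 + \left(-7\right)^{2} = 4 + 49 = 53$)
$-416451 + u{\left(-248 - 1,F{\left(-9 \right)} \right)} = -416451 + 53 = -416398$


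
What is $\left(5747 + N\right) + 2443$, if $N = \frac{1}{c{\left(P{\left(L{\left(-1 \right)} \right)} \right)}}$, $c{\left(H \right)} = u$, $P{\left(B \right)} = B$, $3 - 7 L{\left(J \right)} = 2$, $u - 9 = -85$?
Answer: $\frac{622439}{76} \approx 8190.0$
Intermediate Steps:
$u = -76$ ($u = 9 - 85 = -76$)
$L{\left(J \right)} = \frac{1}{7}$ ($L{\left(J \right)} = \frac{3}{7} - \frac{2}{7} = \frac{1}{7}$)
$c{\left(H \right)} = -76$
$N = - \frac{1}{76}$ ($N = \frac{1}{-76} = - \frac{1}{76} \approx -0.013158$)
$\left(5747 + N\right) + 2443 = \left(5747 - \frac{1}{76}\right) + 2443 = \frac{436771}{76} + 2443 = \frac{622439}{76}$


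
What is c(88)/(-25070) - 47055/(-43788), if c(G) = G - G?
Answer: 15685/14596 ≈ 1.0746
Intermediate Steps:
c(G) = 0
c(88)/(-25070) - 47055/(-43788) = 0/(-25070) - 47055/(-43788) = 0*(-1/25070) - 47055*(-1/43788) = 0 + 15685/14596 = 15685/14596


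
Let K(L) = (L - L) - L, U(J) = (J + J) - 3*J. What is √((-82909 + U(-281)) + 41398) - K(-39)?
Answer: -39 + I*√41230 ≈ -39.0 + 203.05*I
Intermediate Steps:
U(J) = -J (U(J) = 2*J - 3*J = -J)
K(L) = -L (K(L) = 0 - L = -L)
√((-82909 + U(-281)) + 41398) - K(-39) = √((-82909 - 1*(-281)) + 41398) - (-1)*(-39) = √((-82909 + 281) + 41398) - 1*39 = √(-82628 + 41398) - 39 = √(-41230) - 39 = I*√41230 - 39 = -39 + I*√41230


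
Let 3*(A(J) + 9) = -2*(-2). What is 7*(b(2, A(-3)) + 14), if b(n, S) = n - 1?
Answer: 105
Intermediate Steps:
A(J) = -23/3 (A(J) = -9 + (-2*(-2))/3 = -9 + (1/3)*4 = -9 + 4/3 = -23/3)
b(n, S) = -1 + n
7*(b(2, A(-3)) + 14) = 7*((-1 + 2) + 14) = 7*(1 + 14) = 7*15 = 105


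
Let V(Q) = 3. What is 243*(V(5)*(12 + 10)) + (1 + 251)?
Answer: 16290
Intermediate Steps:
243*(V(5)*(12 + 10)) + (1 + 251) = 243*(3*(12 + 10)) + (1 + 251) = 243*(3*22) + 252 = 243*66 + 252 = 16038 + 252 = 16290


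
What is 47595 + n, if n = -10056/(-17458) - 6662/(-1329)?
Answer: 552206862205/11600841 ≈ 47601.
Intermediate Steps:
n = 64834810/11600841 (n = -10056*(-1/17458) - 6662*(-1/1329) = 5028/8729 + 6662/1329 = 64834810/11600841 ≈ 5.5888)
47595 + n = 47595 + 64834810/11600841 = 552206862205/11600841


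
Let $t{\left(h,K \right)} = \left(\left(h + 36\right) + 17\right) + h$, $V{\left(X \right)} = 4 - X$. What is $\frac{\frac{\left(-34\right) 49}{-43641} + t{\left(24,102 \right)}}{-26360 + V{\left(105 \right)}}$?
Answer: $- \frac{4409407}{1154784501} \approx -0.0038184$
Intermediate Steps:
$t{\left(h,K \right)} = 53 + 2 h$ ($t{\left(h,K \right)} = \left(\left(36 + h\right) + 17\right) + h = \left(53 + h\right) + h = 53 + 2 h$)
$\frac{\frac{\left(-34\right) 49}{-43641} + t{\left(24,102 \right)}}{-26360 + V{\left(105 \right)}} = \frac{\frac{\left(-34\right) 49}{-43641} + \left(53 + 2 \cdot 24\right)}{-26360 + \left(4 - 105\right)} = \frac{\left(-1666\right) \left(- \frac{1}{43641}\right) + \left(53 + 48\right)}{-26360 + \left(4 - 105\right)} = \frac{\frac{1666}{43641} + 101}{-26360 - 101} = \frac{4409407}{43641 \left(-26461\right)} = \frac{4409407}{43641} \left(- \frac{1}{26461}\right) = - \frac{4409407}{1154784501}$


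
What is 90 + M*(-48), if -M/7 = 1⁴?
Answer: 426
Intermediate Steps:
M = -7 (M = -7*1⁴ = -7*1 = -7)
90 + M*(-48) = 90 - 7*(-48) = 90 + 336 = 426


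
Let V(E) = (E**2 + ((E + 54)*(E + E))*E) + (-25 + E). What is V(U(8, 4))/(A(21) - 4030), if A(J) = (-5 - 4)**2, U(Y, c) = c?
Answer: -1851/3949 ≈ -0.46873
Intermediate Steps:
A(J) = 81 (A(J) = (-9)**2 = 81)
V(E) = -25 + E + E**2 + 2*E**2*(54 + E) (V(E) = (E**2 + ((54 + E)*(2*E))*E) + (-25 + E) = (E**2 + (2*E*(54 + E))*E) + (-25 + E) = (E**2 + 2*E**2*(54 + E)) + (-25 + E) = -25 + E + E**2 + 2*E**2*(54 + E))
V(U(8, 4))/(A(21) - 4030) = (-25 + 4 + 2*4**3 + 109*4**2)/(81 - 4030) = (-25 + 4 + 2*64 + 109*16)/(-3949) = (-25 + 4 + 128 + 1744)*(-1/3949) = 1851*(-1/3949) = -1851/3949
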